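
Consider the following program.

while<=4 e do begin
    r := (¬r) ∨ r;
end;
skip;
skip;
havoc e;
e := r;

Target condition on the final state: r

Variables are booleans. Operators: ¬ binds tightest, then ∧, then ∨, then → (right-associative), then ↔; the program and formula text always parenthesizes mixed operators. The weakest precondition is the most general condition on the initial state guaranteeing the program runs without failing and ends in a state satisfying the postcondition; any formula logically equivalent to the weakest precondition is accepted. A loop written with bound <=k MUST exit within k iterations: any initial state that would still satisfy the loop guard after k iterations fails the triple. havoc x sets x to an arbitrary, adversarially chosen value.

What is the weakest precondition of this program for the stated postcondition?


Working backward. After the program, r must hold.
Before e := r: r
Before havoc e: r
Before skip: r
Before skip: r
Before the loop (bound <=4), unroll the exhaustion recursion (WP_0 = exit-now case; WP_j = one more guarded iteration, up to j = 4):
  WP_0: (¬e) ∧ r
  WP_1: (e → (¬e)) ∧ ((¬e) → r)
  WP_2: (e → (e → (¬e))) ∧ ((¬e) → r)
  WP_3: (e → (e → (e → (¬e)))) ∧ ((¬e) → r)
  WP_4: (e → (e → (e → (e → (¬e))))) ∧ ((¬e) → r)
So before the loop: (e → (e → (e → (e → (¬e))))) ∧ ((¬e) → r)
Answer: WP = (e → (e → (e → (e → (¬e))))) ∧ ((¬e) → r)


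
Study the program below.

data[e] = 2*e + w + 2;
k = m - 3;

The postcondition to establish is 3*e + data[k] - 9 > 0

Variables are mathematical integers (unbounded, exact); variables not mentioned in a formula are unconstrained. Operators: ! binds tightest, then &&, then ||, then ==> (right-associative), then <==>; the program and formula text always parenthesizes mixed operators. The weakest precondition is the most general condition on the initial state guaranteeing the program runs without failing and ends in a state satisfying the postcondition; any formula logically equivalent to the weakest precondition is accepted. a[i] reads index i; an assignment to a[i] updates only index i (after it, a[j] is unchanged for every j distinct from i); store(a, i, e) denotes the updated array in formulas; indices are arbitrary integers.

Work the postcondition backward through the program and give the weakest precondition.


Working backward. After the program, the postcondition 3*e + data[k] - 9 > 0 must hold; in canonical form it is data[k] + 3*e > 9.
Before k := m - 3: data[m - 3] + 3*e > 9
Before data[e] := 2*e + w + 2: store(data, e, 2*e + w + 2)[m - 3] + 3*e > 9
Answer: WP = store(data, e, 2*e + w + 2)[m - 3] + 3*e > 9


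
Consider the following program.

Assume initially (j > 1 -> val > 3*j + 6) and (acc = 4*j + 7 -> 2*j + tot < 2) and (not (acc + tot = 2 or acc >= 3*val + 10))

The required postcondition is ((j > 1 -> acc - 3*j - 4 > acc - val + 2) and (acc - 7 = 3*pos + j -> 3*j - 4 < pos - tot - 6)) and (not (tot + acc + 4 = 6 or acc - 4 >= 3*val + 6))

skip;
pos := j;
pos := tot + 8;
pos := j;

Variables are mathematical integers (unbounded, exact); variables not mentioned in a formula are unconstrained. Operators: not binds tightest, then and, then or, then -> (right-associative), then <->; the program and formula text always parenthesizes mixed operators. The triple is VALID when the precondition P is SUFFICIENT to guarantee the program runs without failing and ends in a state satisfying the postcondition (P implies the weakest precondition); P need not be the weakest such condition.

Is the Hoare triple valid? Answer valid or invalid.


Working backward. After the program, the postcondition ((j > 1 -> acc - 3*j - 4 > acc - val + 2) and (acc - 7 = 3*pos + j -> 3*j - 4 < pos - tot - 6)) and (not (tot + acc + 4 = 6 or acc - 4 >= 3*val + 6)) must hold; in canonical form it is (j > 1 -> val > 3*j + 6) and (acc = j + 3*pos + 7 -> 3*j + tot < pos - 2) and (not (acc + tot = 2 or acc >= 3*val + 10)).
Before pos := j: (j > 1 -> val > 3*j + 6) and (acc = 4*j + 7 -> 2*j + tot < -2) and (not (acc + tot = 2 or acc >= 3*val + 10))
Before pos := tot + 8: (j > 1 -> val > 3*j + 6) and (acc = 4*j + 7 -> 2*j + tot < -2) and (not (acc + tot = 2 or acc >= 3*val + 10))
Before pos := j: (j > 1 -> val > 3*j + 6) and (acc = 4*j + 7 -> 2*j + tot < -2) and (not (acc + tot = 2 or acc >= 3*val + 10))
Before skip: (j > 1 -> val > 3*j + 6) and (acc = 4*j + 7 -> 2*j + tot < -2) and (not (acc + tot = 2 or acc >= 3*val + 10))
The weakest precondition is (j > 1 -> val > 3*j + 6) and (acc = 4*j + 7 -> 2*j + tot < -2) and (not (acc + tot = 2 or acc >= 3*val + 10)).
Check whether (j > 1 -> val > 3*j + 6) and (acc = 4*j + 7 -> 2*j + tot < 2) and (not (acc + tot = 2 or acc >= 3*val + 10)) implies it.
Countermodel: at the initial state acc = -1, j = -2, tot = 2, val = 1, the precondition holds but the weakest precondition fails.
Answer: invalid


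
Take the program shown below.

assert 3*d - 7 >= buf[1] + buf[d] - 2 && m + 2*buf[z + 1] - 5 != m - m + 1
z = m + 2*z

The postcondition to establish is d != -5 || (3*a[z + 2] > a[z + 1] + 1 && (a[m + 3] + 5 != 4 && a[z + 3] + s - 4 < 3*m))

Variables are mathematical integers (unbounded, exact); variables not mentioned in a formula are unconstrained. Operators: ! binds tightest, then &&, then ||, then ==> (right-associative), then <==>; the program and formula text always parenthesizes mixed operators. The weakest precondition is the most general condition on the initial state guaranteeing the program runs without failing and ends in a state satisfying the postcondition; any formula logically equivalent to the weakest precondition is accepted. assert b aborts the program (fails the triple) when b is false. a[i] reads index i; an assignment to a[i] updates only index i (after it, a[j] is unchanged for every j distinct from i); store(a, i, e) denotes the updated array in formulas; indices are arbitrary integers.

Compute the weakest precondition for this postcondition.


Working backward. After the program, the postcondition d != -5 || (3*a[z + 2] > a[z + 1] + 1 && (a[m + 3] + 5 != 4 && a[z + 3] + s - 4 < 3*m)) must hold; in canonical form it is d != -5 || (3*a[z + 2] > a[z + 1] + 1 && a[m + 3] != -1 && a[z + 3] + s < 3*m + 4).
Before z := m + 2*z: d != -5 || (3*a[m + 2*z + 2] > a[m + 2*z + 1] + 1 && a[m + 3] != -1 && a[m + 2*z + 3] + s < 3*m + 4)
Before assert 3*d - 7 >= buf[1] + buf[d] - 2 && m + 2*buf[z + 1] - 5 != m - m + 1: 3*d >= buf[1] + buf[d] + 5 && 2*buf[z + 1] + m != 6 && (d != -5 || (3*a[m + 2*z + 2] > a[m + 2*z + 1] + 1 && a[m + 3] != -1 && a[m + 2*z + 3] + s < 3*m + 4))
Answer: WP = 3*d >= buf[1] + buf[d] + 5 && 2*buf[z + 1] + m != 6 && (d != -5 || (3*a[m + 2*z + 2] > a[m + 2*z + 1] + 1 && a[m + 3] != -1 && a[m + 2*z + 3] + s < 3*m + 4))


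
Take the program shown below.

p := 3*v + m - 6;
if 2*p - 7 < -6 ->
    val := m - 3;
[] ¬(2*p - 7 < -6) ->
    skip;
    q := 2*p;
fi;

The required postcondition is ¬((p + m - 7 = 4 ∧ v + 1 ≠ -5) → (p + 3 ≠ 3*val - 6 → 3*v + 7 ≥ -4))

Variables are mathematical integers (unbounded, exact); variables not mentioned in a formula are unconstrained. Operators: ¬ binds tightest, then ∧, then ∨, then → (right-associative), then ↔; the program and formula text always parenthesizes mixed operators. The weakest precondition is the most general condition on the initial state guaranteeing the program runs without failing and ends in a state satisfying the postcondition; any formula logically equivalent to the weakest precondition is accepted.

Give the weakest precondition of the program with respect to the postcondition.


Working backward. After the program, the postcondition ¬((p + m - 7 = 4 ∧ v + 1 ≠ -5) → (p + 3 ≠ 3*val - 6 → 3*v + 7 ≥ -4)) must hold; in canonical form it is ¬((m + p = 11 ∧ v ≠ -6) → (p ≠ 3*val - 9 → 3*v ≥ -11)).
Then branch requires ¬((m + p = 11 ∧ v ≠ -6) → (p ≠ 3*m - 18 → 3*v ≥ -11)); else branch requires ¬((m + p = 11 ∧ v ≠ -6) → (p ≠ 3*val - 9 → 3*v ≥ -11)).
Before the if: (2*p < 1 → (¬((m + p = 11 ∧ v ≠ -6) → (p ≠ 3*m - 18 → 3*v ≥ -11)))) ∧ ((¬(2*p < 1)) → (¬((m + p = 11 ∧ v ≠ -6) → (p ≠ 3*val - 9 → 3*v ≥ -11))))
Before p := 3*v + m - 6: (2*m + 6*v < 13 → (¬((2*m + 3*v = 17 ∧ v ≠ -6) → (3*v ≠ 2*m - 12 → 3*v ≥ -11)))) ∧ ((¬(2*m + 6*v < 13)) → (¬((2*m + 3*v = 17 ∧ v ≠ -6) → (m + 3*v ≠ 3*val - 3 → 3*v ≥ -11))))
Answer: WP = (2*m + 6*v < 13 → (¬((2*m + 3*v = 17 ∧ v ≠ -6) → (3*v ≠ 2*m - 12 → 3*v ≥ -11)))) ∧ ((¬(2*m + 6*v < 13)) → (¬((2*m + 3*v = 17 ∧ v ≠ -6) → (m + 3*v ≠ 3*val - 3 → 3*v ≥ -11))))


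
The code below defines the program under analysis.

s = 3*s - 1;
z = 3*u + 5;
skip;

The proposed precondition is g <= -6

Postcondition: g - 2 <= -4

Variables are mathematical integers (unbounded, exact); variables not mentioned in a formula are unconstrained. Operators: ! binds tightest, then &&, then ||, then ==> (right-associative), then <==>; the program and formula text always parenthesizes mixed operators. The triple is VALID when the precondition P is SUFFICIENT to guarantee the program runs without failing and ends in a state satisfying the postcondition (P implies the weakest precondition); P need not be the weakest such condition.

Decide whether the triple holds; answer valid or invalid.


Working backward. After the program, the postcondition g - 2 <= -4 must hold; in canonical form it is g <= -2.
Before skip: g <= -2
Before z := 3*u + 5: g <= -2
Before s := 3*s - 1: g <= -2
The weakest precondition is g <= -2.
Check whether g <= -6 implies it.
Every state satisfying the precondition satisfies the weakest precondition: the implication holds.
Answer: valid


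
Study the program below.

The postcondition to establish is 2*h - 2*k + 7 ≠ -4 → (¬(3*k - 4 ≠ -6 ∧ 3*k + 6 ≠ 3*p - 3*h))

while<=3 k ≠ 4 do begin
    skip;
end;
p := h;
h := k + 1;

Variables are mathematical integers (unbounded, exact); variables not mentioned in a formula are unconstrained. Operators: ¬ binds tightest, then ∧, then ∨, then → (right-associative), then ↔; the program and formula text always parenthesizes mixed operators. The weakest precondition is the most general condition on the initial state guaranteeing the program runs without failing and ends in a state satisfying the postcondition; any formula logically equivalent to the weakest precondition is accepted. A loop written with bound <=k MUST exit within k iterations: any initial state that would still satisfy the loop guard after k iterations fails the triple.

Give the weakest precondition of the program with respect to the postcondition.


Working backward. After the program, the postcondition 2*h - 2*k + 7 ≠ -4 → (¬(3*k - 4 ≠ -6 ∧ 3*k + 6 ≠ 3*p - 3*h)) must hold; in canonical form it is 2*h ≠ 2*k - 11 → (¬(3*k ≠ -2 ∧ 3*h + 3*k ≠ 3*p - 6)).
Before h := k + 1: ¬(3*k ≠ -2 ∧ 6*k ≠ 3*p - 9)
Before p := h: ¬(3*k ≠ -2 ∧ 6*k ≠ 3*h - 9)
Before the loop (bound <=3), unroll the exhaustion recursion (WP_0 = exit-now case; WP_j = one more guarded iteration, up to j = 3):
  WP_0: (¬(k ≠ 4)) ∧ (¬(3*k ≠ -2 ∧ 6*k ≠ 3*h - 9))
  WP_1: (k ≠ 4 → ((¬(k ≠ 4)) ∧ (¬(3*k ≠ -2 ∧ 6*k ≠ 3*h - 9)))) ∧ ((¬(k ≠ 4)) → (¬(3*k ≠ -2 ∧ 6*k ≠ 3*h - 9)))
  WP_2: (k ≠ 4 → ((k ≠ 4 → ((¬(k ≠ 4)) ∧ (¬(3*k ≠ -2 ∧ 6*k ≠ 3*h - 9)))) ∧ ((¬(k ≠ 4)) → (¬(3*k ≠ -2 ∧ 6*k ≠ 3*h - 9))))) ∧ ((¬(k ≠ 4)) → (¬(3*k ≠ -2 ∧ 6*k ≠ 3*h - 9)))
  WP_3: (k ≠ 4 → ((k ≠ 4 → ((k ≠ 4 → ((¬(k ≠ 4)) ∧ (¬(3*k ≠ -2 ∧ 6*k ≠ 3*h - 9)))) ∧ ((¬(k ≠ 4)) → (¬(3*k ≠ -2 ∧ 6*k ≠ 3*h - 9))))) ∧ ((¬(k ≠ 4)) → (¬(3*k ≠ -2 ∧ 6*k ≠ 3*h - 9))))) ∧ ((¬(k ≠ 4)) → (¬(3*k ≠ -2 ∧ 6*k ≠ 3*h - 9)))
So before the loop: (k ≠ 4 → ((k ≠ 4 → ((k ≠ 4 → ((¬(k ≠ 4)) ∧ (¬(3*k ≠ -2 ∧ 6*k ≠ 3*h - 9)))) ∧ ((¬(k ≠ 4)) → (¬(3*k ≠ -2 ∧ 6*k ≠ 3*h - 9))))) ∧ ((¬(k ≠ 4)) → (¬(3*k ≠ -2 ∧ 6*k ≠ 3*h - 9))))) ∧ ((¬(k ≠ 4)) → (¬(3*k ≠ -2 ∧ 6*k ≠ 3*h - 9)))
Answer: WP = (k ≠ 4 → ((k ≠ 4 → ((k ≠ 4 → ((¬(k ≠ 4)) ∧ (¬(3*k ≠ -2 ∧ 6*k ≠ 3*h - 9)))) ∧ ((¬(k ≠ 4)) → (¬(3*k ≠ -2 ∧ 6*k ≠ 3*h - 9))))) ∧ ((¬(k ≠ 4)) → (¬(3*k ≠ -2 ∧ 6*k ≠ 3*h - 9))))) ∧ ((¬(k ≠ 4)) → (¬(3*k ≠ -2 ∧ 6*k ≠ 3*h - 9)))


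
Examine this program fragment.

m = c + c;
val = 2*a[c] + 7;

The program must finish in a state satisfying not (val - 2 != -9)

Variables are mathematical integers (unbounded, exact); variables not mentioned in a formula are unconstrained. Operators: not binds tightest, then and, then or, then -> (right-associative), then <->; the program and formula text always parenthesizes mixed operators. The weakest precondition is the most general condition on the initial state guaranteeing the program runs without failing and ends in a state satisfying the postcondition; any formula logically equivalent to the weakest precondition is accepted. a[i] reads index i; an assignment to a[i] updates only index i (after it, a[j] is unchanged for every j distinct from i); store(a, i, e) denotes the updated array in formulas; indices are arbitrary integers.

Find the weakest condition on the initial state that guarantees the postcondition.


Working backward. After the program, the postcondition not (val - 2 != -9) must hold; in canonical form it is not (val != -7).
Before val := 2*a[c] + 7: not (2*a[c] != -14)
Before m := c + c: not (2*a[c] != -14)
Answer: WP = not (2*a[c] != -14)


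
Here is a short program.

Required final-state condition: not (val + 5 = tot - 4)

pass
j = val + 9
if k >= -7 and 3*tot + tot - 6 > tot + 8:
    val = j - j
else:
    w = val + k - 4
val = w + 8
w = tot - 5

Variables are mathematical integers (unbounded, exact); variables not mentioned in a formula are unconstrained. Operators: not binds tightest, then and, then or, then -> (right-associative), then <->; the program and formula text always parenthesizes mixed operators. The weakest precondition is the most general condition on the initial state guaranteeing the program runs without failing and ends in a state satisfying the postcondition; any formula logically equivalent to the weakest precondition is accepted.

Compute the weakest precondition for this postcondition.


Working backward. After the program, the postcondition not (val + 5 = tot - 4) must hold; in canonical form it is not (val = tot - 9).
Before w := tot - 5: not (val = tot - 9)
Before val := w + 8: not (w = tot - 17)
Then branch requires not (w = tot - 17); else branch requires not (k + val = tot - 13).
Before the if: ((k >= -7 and 3*tot > 14) -> (not (w = tot - 17))) and ((not (k >= -7 and 3*tot > 14)) -> (not (k + val = tot - 13)))
Before j := val + 9: ((k >= -7 and 3*tot > 14) -> (not (w = tot - 17))) and ((not (k >= -7 and 3*tot > 14)) -> (not (k + val = tot - 13)))
Before skip: ((k >= -7 and 3*tot > 14) -> (not (w = tot - 17))) and ((not (k >= -7 and 3*tot > 14)) -> (not (k + val = tot - 13)))
Answer: WP = ((k >= -7 and 3*tot > 14) -> (not (w = tot - 17))) and ((not (k >= -7 and 3*tot > 14)) -> (not (k + val = tot - 13)))


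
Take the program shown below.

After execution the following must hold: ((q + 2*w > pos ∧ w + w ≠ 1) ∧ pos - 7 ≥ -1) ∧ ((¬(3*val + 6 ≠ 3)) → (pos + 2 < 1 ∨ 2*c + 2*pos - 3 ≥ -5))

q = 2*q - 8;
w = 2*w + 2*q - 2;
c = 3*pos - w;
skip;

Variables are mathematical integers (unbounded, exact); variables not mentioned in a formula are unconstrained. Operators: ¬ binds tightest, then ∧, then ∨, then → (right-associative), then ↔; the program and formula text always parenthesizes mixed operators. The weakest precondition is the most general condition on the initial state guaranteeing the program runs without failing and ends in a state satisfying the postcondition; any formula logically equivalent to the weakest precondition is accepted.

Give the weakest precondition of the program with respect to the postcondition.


Working backward. After the program, the postcondition ((q + 2*w > pos ∧ w + w ≠ 1) ∧ pos - 7 ≥ -1) ∧ ((¬(3*val + 6 ≠ 3)) → (pos + 2 < 1 ∨ 2*c + 2*pos - 3 ≥ -5)) must hold; in canonical form it is q + 2*w > pos ∧ 2*w ≠ 1 ∧ pos ≥ 6 ∧ ((¬(3*val ≠ -3)) → (pos < -1 ∨ 2*c + 2*pos ≥ -2)).
Before skip: q + 2*w > pos ∧ 2*w ≠ 1 ∧ pos ≥ 6 ∧ ((¬(3*val ≠ -3)) → (pos < -1 ∨ 2*c + 2*pos ≥ -2))
Before c := 3*pos - w: q + 2*w > pos ∧ 2*w ≠ 1 ∧ pos ≥ 6 ∧ ((¬(3*val ≠ -3)) → (pos < -1 ∨ 8*pos ≥ 2*w - 2))
Before w := 2*w + 2*q - 2: 5*q + 4*w > pos + 4 ∧ 4*q + 4*w ≠ 5 ∧ pos ≥ 6 ∧ ((¬(3*val ≠ -3)) → (pos < -1 ∨ 8*pos ≥ 4*q + 4*w - 6))
Before q := 2*q - 8: 10*q + 4*w > pos + 44 ∧ 8*q + 4*w ≠ 37 ∧ pos ≥ 6 ∧ ((¬(3*val ≠ -3)) → (pos < -1 ∨ 8*pos ≥ 8*q + 4*w - 38))
Answer: WP = 10*q + 4*w > pos + 44 ∧ 8*q + 4*w ≠ 37 ∧ pos ≥ 6 ∧ ((¬(3*val ≠ -3)) → (pos < -1 ∨ 8*pos ≥ 8*q + 4*w - 38))


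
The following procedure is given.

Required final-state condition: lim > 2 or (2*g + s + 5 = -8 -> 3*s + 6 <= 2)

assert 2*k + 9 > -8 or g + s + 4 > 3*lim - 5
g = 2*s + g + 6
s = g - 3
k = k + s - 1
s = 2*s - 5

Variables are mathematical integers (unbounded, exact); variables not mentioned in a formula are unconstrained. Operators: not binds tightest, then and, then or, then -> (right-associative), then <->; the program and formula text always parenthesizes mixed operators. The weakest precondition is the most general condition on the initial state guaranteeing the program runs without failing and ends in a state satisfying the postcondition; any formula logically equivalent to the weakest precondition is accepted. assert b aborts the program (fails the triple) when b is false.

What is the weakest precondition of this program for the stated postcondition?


Working backward. After the program, the postcondition lim > 2 or (2*g + s + 5 = -8 -> 3*s + 6 <= 2) must hold; in canonical form it is lim > 2 or (2*g + s = -13 -> 3*s <= -4).
Before s := 2*s - 5: lim > 2 or (2*g + 2*s = -8 -> 6*s <= 11)
Before k := k + s - 1: lim > 2 or (2*g + 2*s = -8 -> 6*s <= 11)
Before s := g - 3: lim > 2 or (4*g = -2 -> 6*g <= 29)
Before g := 2*s + g + 6: lim > 2 or (4*g + 8*s = -26 -> 6*g + 12*s <= -7)
Before assert 2*k + 9 > -8 or g + s + 4 > 3*lim - 5: (2*k > -17 or g + s > 3*lim - 9) and (lim > 2 or (4*g + 8*s = -26 -> 6*g + 12*s <= -7))
Answer: WP = (2*k > -17 or g + s > 3*lim - 9) and (lim > 2 or (4*g + 8*s = -26 -> 6*g + 12*s <= -7))


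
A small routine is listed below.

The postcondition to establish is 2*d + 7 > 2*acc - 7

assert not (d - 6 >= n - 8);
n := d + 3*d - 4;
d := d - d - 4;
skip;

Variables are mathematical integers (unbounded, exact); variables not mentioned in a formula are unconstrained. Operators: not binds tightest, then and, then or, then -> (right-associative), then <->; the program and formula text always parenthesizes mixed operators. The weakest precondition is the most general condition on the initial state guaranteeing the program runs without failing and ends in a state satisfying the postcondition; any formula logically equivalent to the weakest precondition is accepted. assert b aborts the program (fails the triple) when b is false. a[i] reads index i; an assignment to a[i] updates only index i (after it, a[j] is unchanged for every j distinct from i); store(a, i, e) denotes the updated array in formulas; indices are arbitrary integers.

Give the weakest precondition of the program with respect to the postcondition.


Working backward. After the program, the postcondition 2*d + 7 > 2*acc - 7 must hold; in canonical form it is 2*d > 2*acc - 14.
Before skip: 2*d > 2*acc - 14
Before d := d - d - 4: 2*acc < 6
Before n := d + 3*d - 4: 2*acc < 6
Before assert not (d - 6 >= n - 8): (not (d >= n - 2)) and 2*acc < 6
Answer: WP = (not (d >= n - 2)) and 2*acc < 6


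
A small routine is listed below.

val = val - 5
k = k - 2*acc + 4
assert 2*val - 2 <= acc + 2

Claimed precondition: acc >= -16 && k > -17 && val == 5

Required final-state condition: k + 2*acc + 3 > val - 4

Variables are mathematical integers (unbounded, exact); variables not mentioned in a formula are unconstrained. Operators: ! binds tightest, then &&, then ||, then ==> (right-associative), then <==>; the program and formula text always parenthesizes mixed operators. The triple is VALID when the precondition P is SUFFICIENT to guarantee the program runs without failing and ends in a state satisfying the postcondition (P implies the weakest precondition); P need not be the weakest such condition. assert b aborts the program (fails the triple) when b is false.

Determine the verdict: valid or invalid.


Working backward. After the program, the postcondition k + 2*acc + 3 > val - 4 must hold; in canonical form it is 2*acc + k > val - 7.
Before assert 2*val - 2 <= acc + 2: 2*val <= acc + 4 && 2*acc + k > val - 7
Before k := k - 2*acc + 4: 2*val <= acc + 4 && k > val - 11
Before val := val - 5: 2*val <= acc + 14 && k > val - 16
The weakest precondition is 2*val <= acc + 14 && k > val - 16.
Check whether acc >= -16 && k > -17 && val == 5 implies it.
Countermodel: at the initial state acc = -5, k = 0, val = 5, the precondition holds but the weakest precondition fails.
Answer: invalid


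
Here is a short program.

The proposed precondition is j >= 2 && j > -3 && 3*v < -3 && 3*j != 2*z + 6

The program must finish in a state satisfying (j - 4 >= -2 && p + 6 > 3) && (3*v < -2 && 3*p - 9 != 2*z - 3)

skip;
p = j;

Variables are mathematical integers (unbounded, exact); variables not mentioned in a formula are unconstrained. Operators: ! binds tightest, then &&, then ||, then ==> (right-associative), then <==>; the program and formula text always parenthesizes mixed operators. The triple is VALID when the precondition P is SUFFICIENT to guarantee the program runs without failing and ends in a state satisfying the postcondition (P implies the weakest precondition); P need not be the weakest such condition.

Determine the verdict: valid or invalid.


Working backward. After the program, the postcondition (j - 4 >= -2 && p + 6 > 3) && (3*v < -2 && 3*p - 9 != 2*z - 3) must hold; in canonical form it is j >= 2 && p > -3 && 3*v < -2 && 3*p != 2*z + 6.
Before p := j: j >= 2 && j > -3 && 3*v < -2 && 3*j != 2*z + 6
Before skip: j >= 2 && j > -3 && 3*v < -2 && 3*j != 2*z + 6
The weakest precondition is j >= 2 && j > -3 && 3*v < -2 && 3*j != 2*z + 6.
Check whether j >= 2 && j > -3 && 3*v < -3 && 3*j != 2*z + 6 implies it.
Every state satisfying the precondition satisfies the weakest precondition: the implication holds.
Answer: valid


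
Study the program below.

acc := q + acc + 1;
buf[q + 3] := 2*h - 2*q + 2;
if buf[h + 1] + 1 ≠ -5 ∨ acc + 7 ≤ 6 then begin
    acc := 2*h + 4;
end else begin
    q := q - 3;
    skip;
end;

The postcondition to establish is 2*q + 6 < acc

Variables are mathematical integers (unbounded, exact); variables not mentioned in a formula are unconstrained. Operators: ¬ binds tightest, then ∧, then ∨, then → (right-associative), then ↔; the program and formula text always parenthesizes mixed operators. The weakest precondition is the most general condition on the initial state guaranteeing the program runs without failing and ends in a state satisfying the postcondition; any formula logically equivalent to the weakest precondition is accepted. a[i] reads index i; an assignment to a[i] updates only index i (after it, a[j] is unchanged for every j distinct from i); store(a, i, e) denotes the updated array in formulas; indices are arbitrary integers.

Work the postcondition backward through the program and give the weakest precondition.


Working backward. After the program, the postcondition 2*q + 6 < acc must hold; in canonical form it is 2*q < acc - 6.
Then branch requires 2*q < 2*h - 2; else branch requires 2*q < acc.
Before the if: ((buf[h + 1] ≠ -6 ∨ acc ≤ -1) → 2*q < 2*h - 2) ∧ ((¬(buf[h + 1] ≠ -6 ∨ acc ≤ -1)) → 2*q < acc)
Before buf[q + 3] := 2*h - 2*q + 2: ((store(buf, q + 3, 2*h - 2*q + 2)[h + 1] ≠ -6 ∨ acc ≤ -1) → 2*q < 2*h - 2) ∧ ((¬(store(buf, q + 3, 2*h - 2*q + 2)[h + 1] ≠ -6 ∨ acc ≤ -1)) → 2*q < acc)
Before acc := q + acc + 1: ((store(buf, q + 3, 2*h - 2*q + 2)[h + 1] ≠ -6 ∨ acc + q ≤ -2) → 2*q < 2*h - 2) ∧ ((¬(store(buf, q + 3, 2*h - 2*q + 2)[h + 1] ≠ -6 ∨ acc + q ≤ -2)) → q < acc + 1)
Answer: WP = ((store(buf, q + 3, 2*h - 2*q + 2)[h + 1] ≠ -6 ∨ acc + q ≤ -2) → 2*q < 2*h - 2) ∧ ((¬(store(buf, q + 3, 2*h - 2*q + 2)[h + 1] ≠ -6 ∨ acc + q ≤ -2)) → q < acc + 1)


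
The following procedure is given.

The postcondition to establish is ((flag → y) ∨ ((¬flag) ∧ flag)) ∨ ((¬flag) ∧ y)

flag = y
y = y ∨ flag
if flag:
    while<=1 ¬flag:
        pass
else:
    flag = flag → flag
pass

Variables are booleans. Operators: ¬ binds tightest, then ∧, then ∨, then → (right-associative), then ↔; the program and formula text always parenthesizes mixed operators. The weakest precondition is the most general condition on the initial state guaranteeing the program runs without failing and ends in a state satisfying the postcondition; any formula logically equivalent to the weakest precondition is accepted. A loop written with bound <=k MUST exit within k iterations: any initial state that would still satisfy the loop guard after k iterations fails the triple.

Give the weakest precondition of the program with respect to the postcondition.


Working backward. After the program, the postcondition ((flag → y) ∨ ((¬flag) ∧ flag)) ∨ ((¬flag) ∧ y) must hold; in canonical form it is (flag → y) ∨ ((¬flag) ∧ y).
Before skip: (flag → y) ∨ ((¬flag) ∧ y)
Then branch requires ((¬flag) → (flag ∧ ((flag → y) ∨ ((¬flag) ∧ y)))) ∧ (flag → ((flag → y) ∨ ((¬flag) ∧ y))); else branch requires y.
Before the if: (flag → (((¬flag) → (flag ∧ ((flag → y) ∨ ((¬flag) ∧ y)))) ∧ (flag → ((flag → y) ∨ ((¬flag) ∧ y))))) ∧ ((¬flag) → y)
Before y := y ∨ flag: (flag → (((¬flag) → (flag ∧ ((flag → (y ∨ flag)) ∨ ((¬flag) ∧ (y ∨ flag))))) ∧ (flag → ((flag → (y ∨ flag)) ∨ ((¬flag) ∧ (y ∨ flag)))))) ∧ ((¬flag) → (y ∨ flag))
Before flag := y: (y → ((¬y) → y)) ∧ ((¬y) → y)
Answer: WP = (y → ((¬y) → y)) ∧ ((¬y) → y)


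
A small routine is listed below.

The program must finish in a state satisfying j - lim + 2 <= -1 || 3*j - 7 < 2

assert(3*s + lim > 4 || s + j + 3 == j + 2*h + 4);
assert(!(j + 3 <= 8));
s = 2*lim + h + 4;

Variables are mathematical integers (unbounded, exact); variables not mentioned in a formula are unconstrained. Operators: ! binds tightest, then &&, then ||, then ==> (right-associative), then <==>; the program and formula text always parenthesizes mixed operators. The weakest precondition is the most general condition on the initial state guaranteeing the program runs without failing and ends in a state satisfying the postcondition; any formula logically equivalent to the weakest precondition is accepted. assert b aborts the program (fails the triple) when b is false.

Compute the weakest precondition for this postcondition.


Working backward. After the program, the postcondition j - lim + 2 <= -1 || 3*j - 7 < 2 must hold; in canonical form it is j <= lim - 3 || 3*j < 9.
Before s := 2*lim + h + 4: j <= lim - 3 || 3*j < 9
Before assert !(j + 3 <= 8): (!(j <= 5)) && (j <= lim - 3 || 3*j < 9)
Before assert 3*s + lim > 4 || s + j + 3 == j + 2*h + 4: (lim + 3*s > 4 || s == 2*h + 1) && (!(j <= 5)) && (j <= lim - 3 || 3*j < 9)
Answer: WP = (lim + 3*s > 4 || s == 2*h + 1) && (!(j <= 5)) && (j <= lim - 3 || 3*j < 9)


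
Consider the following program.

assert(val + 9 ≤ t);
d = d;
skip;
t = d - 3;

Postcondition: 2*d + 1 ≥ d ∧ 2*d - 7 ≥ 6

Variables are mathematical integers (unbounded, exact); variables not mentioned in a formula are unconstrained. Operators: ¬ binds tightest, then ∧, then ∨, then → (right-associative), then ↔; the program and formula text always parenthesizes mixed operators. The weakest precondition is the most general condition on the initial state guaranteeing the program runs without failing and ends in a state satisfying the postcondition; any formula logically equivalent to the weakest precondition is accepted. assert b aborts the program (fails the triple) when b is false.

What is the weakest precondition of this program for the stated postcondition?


Working backward. After the program, the postcondition 2*d + 1 ≥ d ∧ 2*d - 7 ≥ 6 must hold; in canonical form it is d ≥ -1 ∧ 2*d ≥ 13.
Before t := d - 3: d ≥ -1 ∧ 2*d ≥ 13
Before skip: d ≥ -1 ∧ 2*d ≥ 13
Before d := d: d ≥ -1 ∧ 2*d ≥ 13
Before assert val + 9 ≤ t: val ≤ t - 9 ∧ d ≥ -1 ∧ 2*d ≥ 13
Answer: WP = val ≤ t - 9 ∧ d ≥ -1 ∧ 2*d ≥ 13


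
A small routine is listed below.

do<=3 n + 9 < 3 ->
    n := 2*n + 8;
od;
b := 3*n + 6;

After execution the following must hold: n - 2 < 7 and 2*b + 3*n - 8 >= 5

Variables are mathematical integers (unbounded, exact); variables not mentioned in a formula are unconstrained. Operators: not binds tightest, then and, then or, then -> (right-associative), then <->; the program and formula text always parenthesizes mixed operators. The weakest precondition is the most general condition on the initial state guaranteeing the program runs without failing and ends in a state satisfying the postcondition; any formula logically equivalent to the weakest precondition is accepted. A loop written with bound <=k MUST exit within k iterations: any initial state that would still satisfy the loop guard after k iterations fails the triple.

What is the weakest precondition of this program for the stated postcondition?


Working backward. After the program, the postcondition n - 2 < 7 and 2*b + 3*n - 8 >= 5 must hold; in canonical form it is n < 9 and 2*b + 3*n >= 13.
Before b := 3*n + 6: n < 9 and 9*n >= 1
Before the loop (bound <=3), unroll the exhaustion recursion (WP_0 = exit-now case; WP_j = one more guarded iteration, up to j = 3):
  WP_0: (not (n < -6)) and n < 9 and 9*n >= 1
  WP_1: (n < -6 -> ((not (2*n < -14)) and 2*n < 1 and 18*n >= -71)) and ((not (n < -6)) -> (n < 9 and 9*n >= 1))
  WP_2: (n < -6 -> ((2*n < -14 -> ((not (4*n < -30)) and 4*n < -15 and 36*n >= -215)) and ((not (2*n < -14)) -> (2*n < 1 and 18*n >= -71)))) and ((not (n < -6)) -> (n < 9 and 9*n >= 1))
  WP_3: (n < -6 -> ((2*n < -14 -> ((4*n < -30 -> ((not (8*n < -62)) and 8*n < -47 and 72*n >= -503)) and ((not (4*n < -30)) -> (4*n < -15 and 36*n >= -215)))) and ((not (2*n < -14)) -> (2*n < 1 and 18*n >= -71)))) and ((not (n < -6)) -> (n < 9 and 9*n >= 1))
So before the loop: (n < -6 -> ((2*n < -14 -> ((4*n < -30 -> ((not (8*n < -62)) and 8*n < -47 and 72*n >= -503)) and ((not (4*n < -30)) -> (4*n < -15 and 36*n >= -215)))) and ((not (2*n < -14)) -> (2*n < 1 and 18*n >= -71)))) and ((not (n < -6)) -> (n < 9 and 9*n >= 1))
Answer: WP = (n < -6 -> ((2*n < -14 -> ((4*n < -30 -> ((not (8*n < -62)) and 8*n < -47 and 72*n >= -503)) and ((not (4*n < -30)) -> (4*n < -15 and 36*n >= -215)))) and ((not (2*n < -14)) -> (2*n < 1 and 18*n >= -71)))) and ((not (n < -6)) -> (n < 9 and 9*n >= 1))


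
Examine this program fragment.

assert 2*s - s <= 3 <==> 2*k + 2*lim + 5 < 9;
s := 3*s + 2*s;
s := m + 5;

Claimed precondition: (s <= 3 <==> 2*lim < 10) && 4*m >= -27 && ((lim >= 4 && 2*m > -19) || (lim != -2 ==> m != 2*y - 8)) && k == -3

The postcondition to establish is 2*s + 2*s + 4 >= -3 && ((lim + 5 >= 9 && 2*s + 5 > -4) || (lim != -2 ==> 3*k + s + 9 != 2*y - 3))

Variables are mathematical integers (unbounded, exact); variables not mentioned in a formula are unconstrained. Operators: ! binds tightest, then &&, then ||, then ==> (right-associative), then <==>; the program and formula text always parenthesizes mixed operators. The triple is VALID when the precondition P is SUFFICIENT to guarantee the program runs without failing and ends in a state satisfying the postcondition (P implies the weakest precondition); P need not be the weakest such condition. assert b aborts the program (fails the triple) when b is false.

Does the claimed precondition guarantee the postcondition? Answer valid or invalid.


Working backward. After the program, the postcondition 2*s + 2*s + 4 >= -3 && ((lim + 5 >= 9 && 2*s + 5 > -4) || (lim != -2 ==> 3*k + s + 9 != 2*y - 3)) must hold; in canonical form it is 4*s >= -7 && ((lim >= 4 && 2*s > -9) || (lim != -2 ==> 3*k + s != 2*y - 12)).
Before s := m + 5: 4*m >= -27 && ((lim >= 4 && 2*m > -19) || (lim != -2 ==> 3*k + m != 2*y - 17))
Before s := 3*s + 2*s: 4*m >= -27 && ((lim >= 4 && 2*m > -19) || (lim != -2 ==> 3*k + m != 2*y - 17))
Before assert 2*s - s <= 3 <==> 2*k + 2*lim + 5 < 9: (s <= 3 <==> 2*k + 2*lim < 4) && 4*m >= -27 && ((lim >= 4 && 2*m > -19) || (lim != -2 ==> 3*k + m != 2*y - 17))
The weakest precondition is (s <= 3 <==> 2*k + 2*lim < 4) && 4*m >= -27 && ((lim >= 4 && 2*m > -19) || (lim != -2 ==> 3*k + m != 2*y - 17)).
Check whether (s <= 3 <==> 2*lim < 10) && 4*m >= -27 && ((lim >= 4 && 2*m > -19) || (lim != -2 ==> m != 2*y - 8)) && k == -3 implies it.
Every state satisfying the precondition satisfies the weakest precondition: the implication holds.
Answer: valid


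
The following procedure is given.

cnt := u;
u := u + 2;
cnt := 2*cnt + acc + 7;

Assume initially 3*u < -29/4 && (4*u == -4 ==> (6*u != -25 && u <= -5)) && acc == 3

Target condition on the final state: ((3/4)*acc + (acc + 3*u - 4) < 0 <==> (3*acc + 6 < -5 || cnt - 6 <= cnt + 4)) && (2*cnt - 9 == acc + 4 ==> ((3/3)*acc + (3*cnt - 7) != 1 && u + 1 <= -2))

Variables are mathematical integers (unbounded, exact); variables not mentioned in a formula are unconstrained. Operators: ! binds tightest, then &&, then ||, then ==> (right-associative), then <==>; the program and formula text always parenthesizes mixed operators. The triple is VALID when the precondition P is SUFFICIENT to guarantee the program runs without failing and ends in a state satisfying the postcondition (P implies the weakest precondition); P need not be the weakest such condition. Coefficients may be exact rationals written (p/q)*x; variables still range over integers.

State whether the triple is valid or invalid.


Working backward. After the program, the postcondition ((3/4)*acc + (acc + 3*u - 4) < 0 <==> (3*acc + 6 < -5 || cnt - 6 <= cnt + 4)) && (2*cnt - 9 == acc + 4 ==> ((3/3)*acc + (3*cnt - 7) != 1 && u + 1 <= -2)) must hold; in canonical form it is (7/4)*acc + 3*u < 4 && (2*cnt == acc + 13 ==> (acc + 3*cnt != 8 && u <= -3)).
Before cnt := 2*cnt + acc + 7: (7/4)*acc + 3*u < 4 && (acc + 4*cnt == -1 ==> (4*acc + 6*cnt != -13 && u <= -3))
Before u := u + 2: (7/4)*acc + 3*u < -2 && (acc + 4*cnt == -1 ==> (4*acc + 6*cnt != -13 && u <= -5))
Before cnt := u: (7/4)*acc + 3*u < -2 && (acc + 4*u == -1 ==> (4*acc + 6*u != -13 && u <= -5))
The weakest precondition is (7/4)*acc + 3*u < -2 && (acc + 4*u == -1 ==> (4*acc + 6*u != -13 && u <= -5)).
Check whether 3*u < -29/4 && (4*u == -4 ==> (6*u != -25 && u <= -5)) && acc == 3 implies it.
Every state satisfying the precondition satisfies the weakest precondition: the implication holds.
Answer: valid


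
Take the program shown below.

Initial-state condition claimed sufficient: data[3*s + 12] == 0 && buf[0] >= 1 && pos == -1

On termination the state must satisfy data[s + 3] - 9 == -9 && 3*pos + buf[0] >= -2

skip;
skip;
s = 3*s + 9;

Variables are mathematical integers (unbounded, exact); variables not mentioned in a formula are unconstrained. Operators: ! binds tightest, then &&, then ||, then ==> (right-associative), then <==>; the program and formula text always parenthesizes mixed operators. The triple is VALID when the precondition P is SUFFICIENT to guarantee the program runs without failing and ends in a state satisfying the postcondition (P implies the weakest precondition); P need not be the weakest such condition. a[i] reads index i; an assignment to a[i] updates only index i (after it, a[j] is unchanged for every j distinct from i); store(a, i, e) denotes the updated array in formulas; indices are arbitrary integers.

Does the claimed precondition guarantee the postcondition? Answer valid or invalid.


Working backward. After the program, the postcondition data[s + 3] - 9 == -9 && 3*pos + buf[0] >= -2 must hold; in canonical form it is data[s + 3] == 0 && buf[0] + 3*pos >= -2.
Before s := 3*s + 9: data[3*s + 12] == 0 && buf[0] + 3*pos >= -2
Before skip: data[3*s + 12] == 0 && buf[0] + 3*pos >= -2
Before skip: data[3*s + 12] == 0 && buf[0] + 3*pos >= -2
The weakest precondition is data[3*s + 12] == 0 && buf[0] + 3*pos >= -2.
Check whether data[3*s + 12] == 0 && buf[0] >= 1 && pos == -1 implies it.
Every state satisfying the precondition satisfies the weakest precondition: the implication holds.
Answer: valid


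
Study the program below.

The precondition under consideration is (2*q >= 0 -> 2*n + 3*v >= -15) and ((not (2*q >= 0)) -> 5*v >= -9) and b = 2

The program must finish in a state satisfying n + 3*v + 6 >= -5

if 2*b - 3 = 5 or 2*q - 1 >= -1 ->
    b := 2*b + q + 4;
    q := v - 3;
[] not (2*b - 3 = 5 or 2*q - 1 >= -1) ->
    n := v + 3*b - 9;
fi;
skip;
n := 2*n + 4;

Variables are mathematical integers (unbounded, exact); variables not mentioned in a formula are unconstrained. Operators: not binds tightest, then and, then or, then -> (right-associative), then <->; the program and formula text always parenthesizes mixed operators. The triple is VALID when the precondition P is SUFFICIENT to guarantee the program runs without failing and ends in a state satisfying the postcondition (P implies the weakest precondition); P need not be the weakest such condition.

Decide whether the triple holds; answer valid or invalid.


Working backward. After the program, the postcondition n + 3*v + 6 >= -5 must hold; in canonical form it is n + 3*v >= -11.
Before n := 2*n + 4: 2*n + 3*v >= -15
Before skip: 2*n + 3*v >= -15
Then branch requires 2*n + 3*v >= -15; else branch requires 6*b + 5*v >= 3.
Before the if: ((2*b = 8 or 2*q >= 0) -> 2*n + 3*v >= -15) and ((not (2*b = 8 or 2*q >= 0)) -> 6*b + 5*v >= 3)
The weakest precondition is ((2*b = 8 or 2*q >= 0) -> 2*n + 3*v >= -15) and ((not (2*b = 8 or 2*q >= 0)) -> 6*b + 5*v >= 3).
Check whether (2*q >= 0 -> 2*n + 3*v >= -15) and ((not (2*q >= 0)) -> 5*v >= -9) and b = 2 implies it.
Every state satisfying the precondition satisfies the weakest precondition: the implication holds.
Answer: valid


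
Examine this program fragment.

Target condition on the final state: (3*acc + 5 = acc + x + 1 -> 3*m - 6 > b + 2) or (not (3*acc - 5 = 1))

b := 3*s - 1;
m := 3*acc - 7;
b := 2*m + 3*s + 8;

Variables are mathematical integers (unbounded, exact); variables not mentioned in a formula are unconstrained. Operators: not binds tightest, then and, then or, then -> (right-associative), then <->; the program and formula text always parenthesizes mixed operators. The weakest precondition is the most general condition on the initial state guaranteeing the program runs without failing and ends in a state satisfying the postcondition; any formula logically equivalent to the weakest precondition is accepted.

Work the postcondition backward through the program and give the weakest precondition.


Working backward. After the program, the postcondition (3*acc + 5 = acc + x + 1 -> 3*m - 6 > b + 2) or (not (3*acc - 5 = 1)) must hold; in canonical form it is (2*acc = x - 4 -> 3*m > b + 8) or (not (3*acc = 6)).
Before b := 2*m + 3*s + 8: (2*acc = x - 4 -> m > 3*s + 16) or (not (3*acc = 6))
Before m := 3*acc - 7: (2*acc = x - 4 -> 3*acc > 3*s + 23) or (not (3*acc = 6))
Before b := 3*s - 1: (2*acc = x - 4 -> 3*acc > 3*s + 23) or (not (3*acc = 6))
Answer: WP = (2*acc = x - 4 -> 3*acc > 3*s + 23) or (not (3*acc = 6))


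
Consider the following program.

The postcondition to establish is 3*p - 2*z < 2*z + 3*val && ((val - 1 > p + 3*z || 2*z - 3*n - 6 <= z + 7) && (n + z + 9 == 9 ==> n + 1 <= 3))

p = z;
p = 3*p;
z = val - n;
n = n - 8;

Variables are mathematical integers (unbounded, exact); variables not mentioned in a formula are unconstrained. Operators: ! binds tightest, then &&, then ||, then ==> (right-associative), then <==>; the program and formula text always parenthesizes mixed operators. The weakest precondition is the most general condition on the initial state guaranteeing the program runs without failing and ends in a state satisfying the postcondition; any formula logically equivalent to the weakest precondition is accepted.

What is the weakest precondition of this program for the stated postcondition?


Working backward. After the program, the postcondition 3*p - 2*z < 2*z + 3*val && ((val - 1 > p + 3*z || 2*z - 3*n - 6 <= z + 7) && (n + z + 9 == 9 ==> n + 1 <= 3)) must hold; in canonical form it is 3*p < 3*val + 4*z && (val > p + 3*z + 1 || z <= 3*n + 13) && (n + z == 0 ==> n <= 2).
Before n := n - 8: 3*p < 3*val + 4*z && (val > p + 3*z + 1 || z <= 3*n - 11) && (n + z == 8 ==> n <= 10)
Before z := val - n: 4*n + 3*p < 7*val && (3*n > p + 2*val + 1 || val <= 4*n - 11) && (val == 8 ==> n <= 10)
Before p := 3*p: 4*n + 9*p < 7*val && (3*n > 3*p + 2*val + 1 || val <= 4*n - 11) && (val == 8 ==> n <= 10)
Before p := z: 4*n + 9*z < 7*val && (3*n > 2*val + 3*z + 1 || val <= 4*n - 11) && (val == 8 ==> n <= 10)
Answer: WP = 4*n + 9*z < 7*val && (3*n > 2*val + 3*z + 1 || val <= 4*n - 11) && (val == 8 ==> n <= 10)
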